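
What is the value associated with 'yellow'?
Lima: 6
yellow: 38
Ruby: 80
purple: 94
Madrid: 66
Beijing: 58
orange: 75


Looking up key 'yellow'
Value: 38

38


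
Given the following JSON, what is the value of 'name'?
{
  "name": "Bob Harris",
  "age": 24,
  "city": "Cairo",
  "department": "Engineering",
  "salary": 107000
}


Looking up field 'name'
Value: Bob Harris

Bob Harris


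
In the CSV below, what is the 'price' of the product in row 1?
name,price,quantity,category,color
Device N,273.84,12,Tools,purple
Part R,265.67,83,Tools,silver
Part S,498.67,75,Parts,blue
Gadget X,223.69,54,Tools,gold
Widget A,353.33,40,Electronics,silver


Query: Row 1 ('Device N'), column 'price'
Value: 273.84

273.84


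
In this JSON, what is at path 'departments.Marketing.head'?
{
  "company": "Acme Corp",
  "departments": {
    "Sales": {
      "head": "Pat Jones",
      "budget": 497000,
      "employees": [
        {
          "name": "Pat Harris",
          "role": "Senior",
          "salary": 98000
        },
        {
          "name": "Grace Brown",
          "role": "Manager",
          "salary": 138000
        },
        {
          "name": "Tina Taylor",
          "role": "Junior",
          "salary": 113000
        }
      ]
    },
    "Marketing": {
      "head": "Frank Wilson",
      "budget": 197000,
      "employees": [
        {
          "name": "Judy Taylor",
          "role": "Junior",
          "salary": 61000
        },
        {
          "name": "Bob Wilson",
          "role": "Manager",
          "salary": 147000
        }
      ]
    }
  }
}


Path: departments.Marketing.head

Navigate:
  -> departments
  -> Marketing
  -> head = 'Frank Wilson'

Frank Wilson


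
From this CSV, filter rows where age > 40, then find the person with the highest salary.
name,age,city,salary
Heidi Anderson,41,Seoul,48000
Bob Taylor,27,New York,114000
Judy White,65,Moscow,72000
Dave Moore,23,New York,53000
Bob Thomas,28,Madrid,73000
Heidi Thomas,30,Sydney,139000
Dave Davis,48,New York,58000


Filter: age > 40
Sort by: salary (descending)

Filtered records (3):
  Judy White, age 65, salary $72000
  Dave Davis, age 48, salary $58000
  Heidi Anderson, age 41, salary $48000

Highest salary: Judy White ($72000)

Judy White


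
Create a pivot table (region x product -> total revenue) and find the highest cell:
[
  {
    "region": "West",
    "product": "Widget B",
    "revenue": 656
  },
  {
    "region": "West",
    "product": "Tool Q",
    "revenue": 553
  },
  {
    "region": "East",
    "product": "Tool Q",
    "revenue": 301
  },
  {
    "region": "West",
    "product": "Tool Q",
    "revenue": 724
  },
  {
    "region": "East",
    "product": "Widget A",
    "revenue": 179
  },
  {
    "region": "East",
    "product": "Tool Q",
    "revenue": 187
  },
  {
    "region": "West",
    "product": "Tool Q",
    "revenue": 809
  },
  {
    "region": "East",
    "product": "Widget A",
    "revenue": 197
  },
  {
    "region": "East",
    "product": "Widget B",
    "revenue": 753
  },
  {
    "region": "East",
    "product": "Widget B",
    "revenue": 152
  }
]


Pivot: region (rows) x product (columns) -> total revenue

     Tool Q        Widget A      Widget B    
East           488           376           905  
West          2086             0           656  

Highest: West / Tool Q = $2086

West / Tool Q = $2086


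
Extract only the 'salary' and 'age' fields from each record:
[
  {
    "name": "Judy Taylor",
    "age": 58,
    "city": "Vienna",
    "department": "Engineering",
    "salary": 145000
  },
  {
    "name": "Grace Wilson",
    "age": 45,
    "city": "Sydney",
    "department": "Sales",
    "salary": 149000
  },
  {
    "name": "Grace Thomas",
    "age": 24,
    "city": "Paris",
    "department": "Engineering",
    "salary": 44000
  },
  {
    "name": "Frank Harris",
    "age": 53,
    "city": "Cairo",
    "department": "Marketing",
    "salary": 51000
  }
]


Original: 4 records with fields: name, age, city, department, salary
Keep: ['salary', 'age']
Drop: ['name', 'city', 'department']
Result: 4 records, 2 fields each

[
  {
    "salary": 145000,
    "age": 58
  },
  {
    "salary": 149000,
    "age": 45
  },
  {
    "salary": 44000,
    "age": 24
  },
  {
    "salary": 51000,
    "age": 53
  }
]


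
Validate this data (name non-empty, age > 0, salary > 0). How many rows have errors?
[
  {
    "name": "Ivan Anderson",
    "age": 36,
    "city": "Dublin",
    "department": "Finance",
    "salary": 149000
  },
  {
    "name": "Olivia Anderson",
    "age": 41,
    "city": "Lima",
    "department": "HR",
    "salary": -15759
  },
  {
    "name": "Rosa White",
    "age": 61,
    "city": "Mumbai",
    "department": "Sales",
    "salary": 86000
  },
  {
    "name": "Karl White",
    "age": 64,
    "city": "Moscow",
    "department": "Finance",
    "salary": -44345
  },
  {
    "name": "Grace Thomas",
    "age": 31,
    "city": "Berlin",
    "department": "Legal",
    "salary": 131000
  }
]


Validating 5 records:
Rules: name non-empty, age > 0, salary > 0

  Row 1 (Ivan Anderson): OK
  Row 2 (Olivia Anderson): negative salary: -15759
  Row 3 (Rosa White): OK
  Row 4 (Karl White): negative salary: -44345
  Row 5 (Grace Thomas): OK

Total errors: 2

2 errors


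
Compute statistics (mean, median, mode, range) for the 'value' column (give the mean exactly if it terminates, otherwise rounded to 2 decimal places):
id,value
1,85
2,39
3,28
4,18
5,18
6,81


Data: [85, 39, 28, 18, 18, 81]
Count: 6
Sum: 269
Mean: 269/6 ≈ 44.83 (rounded to 2 decimal places)
Sorted: [18, 18, 28, 39, 81, 85]
Median: 33.5
Mode: 18 (2 times)
Range: 85 - 18 = 67
Min: 18, Max: 85

mean≈44.83, median=33.5, mode=18, range=67


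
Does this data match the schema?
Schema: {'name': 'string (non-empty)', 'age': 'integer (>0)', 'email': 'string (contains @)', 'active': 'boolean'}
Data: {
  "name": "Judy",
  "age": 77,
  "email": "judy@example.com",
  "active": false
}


Validating each field against schema:
  name: OK (non-empty string)
  age: OK (positive integer)
  email: OK (string with @)
  active: OK (boolean)

Result: VALID

VALID


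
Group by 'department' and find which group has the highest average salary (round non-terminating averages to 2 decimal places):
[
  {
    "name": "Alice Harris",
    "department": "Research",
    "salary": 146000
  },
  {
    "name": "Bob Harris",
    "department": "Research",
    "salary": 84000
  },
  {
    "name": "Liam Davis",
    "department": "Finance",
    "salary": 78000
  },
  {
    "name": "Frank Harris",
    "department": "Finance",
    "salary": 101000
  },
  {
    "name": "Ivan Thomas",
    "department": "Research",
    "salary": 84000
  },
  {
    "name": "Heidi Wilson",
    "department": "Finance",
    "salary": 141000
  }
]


Group by: department

Groups:
  Finance: 3 people, avg salary = 320000/3 ≈ $106666.67
  Research: 3 people, avg salary = 314000/3 ≈ $104666.67

Highest average salary: Finance (≈$106666.67)

Finance (≈$106666.67)


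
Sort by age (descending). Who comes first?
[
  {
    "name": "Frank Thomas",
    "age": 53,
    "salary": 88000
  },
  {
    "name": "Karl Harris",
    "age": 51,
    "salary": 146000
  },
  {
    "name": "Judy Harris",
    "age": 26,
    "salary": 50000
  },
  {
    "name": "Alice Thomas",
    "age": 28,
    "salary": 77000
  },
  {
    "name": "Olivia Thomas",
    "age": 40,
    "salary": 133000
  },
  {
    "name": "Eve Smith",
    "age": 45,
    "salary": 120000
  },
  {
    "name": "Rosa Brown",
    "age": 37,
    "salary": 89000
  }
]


Sort by: age (descending)

Sorted order:
  1. Frank Thomas (age = 53)
  2. Karl Harris (age = 51)
  3. Eve Smith (age = 45)
  4. Olivia Thomas (age = 40)
  5. Rosa Brown (age = 37)
  6. Alice Thomas (age = 28)
  7. Judy Harris (age = 26)

First: Frank Thomas

Frank Thomas


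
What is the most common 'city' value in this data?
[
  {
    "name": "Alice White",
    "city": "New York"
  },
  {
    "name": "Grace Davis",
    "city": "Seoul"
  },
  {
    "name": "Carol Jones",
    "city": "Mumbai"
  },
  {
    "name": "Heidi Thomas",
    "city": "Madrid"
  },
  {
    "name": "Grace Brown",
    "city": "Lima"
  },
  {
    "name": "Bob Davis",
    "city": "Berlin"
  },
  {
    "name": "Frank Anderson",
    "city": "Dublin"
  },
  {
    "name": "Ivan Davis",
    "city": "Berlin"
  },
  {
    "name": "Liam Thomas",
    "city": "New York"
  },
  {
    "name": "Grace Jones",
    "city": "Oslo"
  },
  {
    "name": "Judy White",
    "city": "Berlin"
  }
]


Counting 'city' values across 11 records:

  Berlin: 3 ###
  New York: 2 ##
  Seoul: 1 #
  Mumbai: 1 #
  Madrid: 1 #
  Lima: 1 #
  Dublin: 1 #
  Oslo: 1 #

Most common: Berlin (3 times)

Berlin (3 times)


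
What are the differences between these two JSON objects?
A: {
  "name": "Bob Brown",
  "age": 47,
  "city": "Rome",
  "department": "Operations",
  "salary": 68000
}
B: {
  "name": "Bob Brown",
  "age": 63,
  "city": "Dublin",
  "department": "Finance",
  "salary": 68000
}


Comparing each field (in key order):
  name: same
  age: DIFFERENT
  city: DIFFERENT
  department: DIFFERENT
  salary: same
Differences:
  age: 47 -> 63
  city: Rome -> Dublin
  department: Operations -> Finance

3 field(s) changed

3 changes: age, city, department


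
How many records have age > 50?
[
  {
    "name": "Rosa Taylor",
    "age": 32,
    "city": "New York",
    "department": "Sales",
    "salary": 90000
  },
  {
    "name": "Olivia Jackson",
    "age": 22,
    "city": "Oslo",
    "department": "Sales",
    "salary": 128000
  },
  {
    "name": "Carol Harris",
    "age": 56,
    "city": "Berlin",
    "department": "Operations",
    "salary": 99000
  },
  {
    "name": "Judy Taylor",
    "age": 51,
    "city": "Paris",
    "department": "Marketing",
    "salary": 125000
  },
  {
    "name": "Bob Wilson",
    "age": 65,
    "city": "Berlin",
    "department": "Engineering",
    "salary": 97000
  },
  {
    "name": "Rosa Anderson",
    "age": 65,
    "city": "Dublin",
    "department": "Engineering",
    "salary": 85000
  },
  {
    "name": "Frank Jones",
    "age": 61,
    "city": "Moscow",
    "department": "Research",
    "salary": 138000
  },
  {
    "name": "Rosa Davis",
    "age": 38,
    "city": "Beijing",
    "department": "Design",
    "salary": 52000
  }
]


Data: 8 records
Condition: age > 50

Checking each record:
  Rosa Taylor: 32
  Olivia Jackson: 22
  Carol Harris: 56 MATCH
  Judy Taylor: 51 MATCH
  Bob Wilson: 65 MATCH
  Rosa Anderson: 65 MATCH
  Frank Jones: 61 MATCH
  Rosa Davis: 38

Count: 5

5


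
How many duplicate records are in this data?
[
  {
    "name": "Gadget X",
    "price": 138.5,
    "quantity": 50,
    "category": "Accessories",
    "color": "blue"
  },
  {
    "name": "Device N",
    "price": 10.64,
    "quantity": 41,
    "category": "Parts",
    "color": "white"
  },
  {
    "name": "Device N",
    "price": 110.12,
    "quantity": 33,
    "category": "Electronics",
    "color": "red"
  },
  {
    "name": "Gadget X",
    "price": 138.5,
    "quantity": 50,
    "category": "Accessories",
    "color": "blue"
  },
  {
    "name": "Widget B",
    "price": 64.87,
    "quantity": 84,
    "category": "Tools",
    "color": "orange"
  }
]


Checking 5 records for duplicates:

  Row 1: Gadget X ($138.5, qty 50)
  Row 2: Device N ($10.64, qty 41)
  Row 3: Device N ($110.12, qty 33)
  Row 4: Gadget X ($138.5, qty 50) <-- DUPLICATE
  Row 5: Widget B ($64.87, qty 84)

Duplicates found: 1
Unique records: 4

1 duplicates, 4 unique


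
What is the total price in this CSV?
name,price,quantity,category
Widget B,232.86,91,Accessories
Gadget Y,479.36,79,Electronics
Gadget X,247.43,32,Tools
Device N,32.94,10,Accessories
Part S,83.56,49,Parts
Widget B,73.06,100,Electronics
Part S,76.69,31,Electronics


Computing total price:
Values: [232.86, 479.36, 247.43, 32.94, 83.56, 73.06, 76.69]
Sum = 1225.90

1225.90


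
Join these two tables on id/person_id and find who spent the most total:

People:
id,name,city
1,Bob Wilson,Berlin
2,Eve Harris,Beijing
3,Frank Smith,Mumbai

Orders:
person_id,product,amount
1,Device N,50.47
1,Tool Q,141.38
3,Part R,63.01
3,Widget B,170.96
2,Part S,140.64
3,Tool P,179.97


Join on: people.id = orders.person_id

Joined rows:
  Bob Wilson (Berlin) bought Device N for $50.47
  Bob Wilson (Berlin) bought Tool Q for $141.38
  Frank Smith (Mumbai) bought Part R for $63.01
  Frank Smith (Mumbai) bought Widget B for $170.96
  Eve Harris (Beijing) bought Part S for $140.64
  Frank Smith (Mumbai) bought Tool P for $179.97

Total per person:
  Frank Smith: $413.94
  Bob Wilson: $191.85
  Eve Harris: $140.64

Top spender: Frank Smith ($413.94)

Frank Smith ($413.94)


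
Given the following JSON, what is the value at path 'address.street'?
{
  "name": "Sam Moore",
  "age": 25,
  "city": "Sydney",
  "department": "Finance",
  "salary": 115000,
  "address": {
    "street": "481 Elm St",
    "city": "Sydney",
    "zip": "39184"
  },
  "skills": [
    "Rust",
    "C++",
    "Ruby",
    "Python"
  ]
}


Query: address.street
Path: address -> street
Value: 481 Elm St

481 Elm St


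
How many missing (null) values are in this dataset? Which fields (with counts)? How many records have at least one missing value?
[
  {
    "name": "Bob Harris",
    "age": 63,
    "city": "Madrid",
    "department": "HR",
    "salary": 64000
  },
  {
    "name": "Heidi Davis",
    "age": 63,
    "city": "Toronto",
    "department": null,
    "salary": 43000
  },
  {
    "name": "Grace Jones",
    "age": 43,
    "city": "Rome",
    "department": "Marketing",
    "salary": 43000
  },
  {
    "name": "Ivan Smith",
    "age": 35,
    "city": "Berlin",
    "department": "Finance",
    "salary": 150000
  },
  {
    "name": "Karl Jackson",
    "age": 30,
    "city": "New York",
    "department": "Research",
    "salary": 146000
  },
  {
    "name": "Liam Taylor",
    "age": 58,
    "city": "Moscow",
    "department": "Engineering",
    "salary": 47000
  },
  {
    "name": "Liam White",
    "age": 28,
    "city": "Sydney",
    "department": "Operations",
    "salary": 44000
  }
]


Checking for missing (null) values in 7 records:

  Bob Harris: complete
  Heidi Davis: department
  Grace Jones: complete
  Ivan Smith: complete
  Karl Jackson: complete
  Liam Taylor: complete
  Liam White: complete

Per field:
  name: 0 missing
  age: 0 missing
  city: 0 missing
  department: 1 missing
  salary: 0 missing

Total missing values: 1
Records with any missing: 1

1 missing values (department: 1); 1 incomplete records


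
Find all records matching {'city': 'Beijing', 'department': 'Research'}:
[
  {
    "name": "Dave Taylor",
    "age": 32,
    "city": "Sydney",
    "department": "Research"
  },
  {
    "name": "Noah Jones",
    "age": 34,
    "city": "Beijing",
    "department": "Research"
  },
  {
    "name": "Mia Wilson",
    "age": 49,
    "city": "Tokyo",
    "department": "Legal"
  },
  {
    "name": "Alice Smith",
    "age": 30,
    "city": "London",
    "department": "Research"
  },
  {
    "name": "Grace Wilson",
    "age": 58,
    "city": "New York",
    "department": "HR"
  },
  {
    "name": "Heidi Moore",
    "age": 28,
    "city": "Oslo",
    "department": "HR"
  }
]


Search criteria: {'city': 'Beijing', 'department': 'Research'}

Checking 6 records:
  Dave Taylor: {city: Sydney, department: Research}
  Noah Jones: {city: Beijing, department: Research} <-- MATCH
  Mia Wilson: {city: Tokyo, department: Legal}
  Alice Smith: {city: London, department: Research}
  Grace Wilson: {city: New York, department: HR}
  Heidi Moore: {city: Oslo, department: HR}

Matches: ["Noah Jones"]

["Noah Jones"]


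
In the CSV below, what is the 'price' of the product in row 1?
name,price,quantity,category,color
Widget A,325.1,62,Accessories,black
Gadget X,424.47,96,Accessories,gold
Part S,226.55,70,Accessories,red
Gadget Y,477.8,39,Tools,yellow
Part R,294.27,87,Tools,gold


Query: Row 1 ('Widget A'), column 'price'
Value: 325.1

325.1


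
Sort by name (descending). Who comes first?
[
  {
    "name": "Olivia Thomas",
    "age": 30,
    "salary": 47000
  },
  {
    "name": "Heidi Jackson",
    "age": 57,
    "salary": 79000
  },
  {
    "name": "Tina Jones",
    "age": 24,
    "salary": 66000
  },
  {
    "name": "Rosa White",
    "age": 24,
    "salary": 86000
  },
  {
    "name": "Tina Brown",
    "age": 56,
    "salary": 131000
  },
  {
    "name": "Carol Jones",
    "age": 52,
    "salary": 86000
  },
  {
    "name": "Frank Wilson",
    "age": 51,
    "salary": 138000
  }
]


Sort by: name (descending)

Sorted order:
  1. Tina Jones (name = Tina Jones)
  2. Tina Brown (name = Tina Brown)
  3. Rosa White (name = Rosa White)
  4. Olivia Thomas (name = Olivia Thomas)
  5. Heidi Jackson (name = Heidi Jackson)
  6. Frank Wilson (name = Frank Wilson)
  7. Carol Jones (name = Carol Jones)

First: Tina Jones

Tina Jones


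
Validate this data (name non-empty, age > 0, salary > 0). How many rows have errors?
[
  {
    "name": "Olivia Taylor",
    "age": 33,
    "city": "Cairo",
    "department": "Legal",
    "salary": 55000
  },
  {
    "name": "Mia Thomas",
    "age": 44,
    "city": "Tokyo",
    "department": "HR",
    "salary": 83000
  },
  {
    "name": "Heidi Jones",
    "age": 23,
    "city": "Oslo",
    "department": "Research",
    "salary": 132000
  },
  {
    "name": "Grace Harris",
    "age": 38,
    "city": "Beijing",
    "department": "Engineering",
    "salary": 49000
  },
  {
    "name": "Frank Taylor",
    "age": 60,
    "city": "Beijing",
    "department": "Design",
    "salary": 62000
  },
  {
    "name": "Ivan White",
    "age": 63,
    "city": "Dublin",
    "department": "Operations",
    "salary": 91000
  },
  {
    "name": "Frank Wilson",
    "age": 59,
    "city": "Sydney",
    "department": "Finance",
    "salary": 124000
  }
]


Validating 7 records:
Rules: name non-empty, age > 0, salary > 0

  Row 1 (Olivia Taylor): OK
  Row 2 (Mia Thomas): OK
  Row 3 (Heidi Jones): OK
  Row 4 (Grace Harris): OK
  Row 5 (Frank Taylor): OK
  Row 6 (Ivan White): OK
  Row 7 (Frank Wilson): OK

Total errors: 0

0 errors


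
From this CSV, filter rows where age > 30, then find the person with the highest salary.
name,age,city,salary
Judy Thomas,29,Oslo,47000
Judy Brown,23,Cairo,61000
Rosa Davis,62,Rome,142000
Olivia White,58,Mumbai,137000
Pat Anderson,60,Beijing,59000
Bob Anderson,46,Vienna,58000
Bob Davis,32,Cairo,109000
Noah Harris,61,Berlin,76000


Filter: age > 30
Sort by: salary (descending)

Filtered records (6):
  Rosa Davis, age 62, salary $142000
  Olivia White, age 58, salary $137000
  Bob Davis, age 32, salary $109000
  Noah Harris, age 61, salary $76000
  Pat Anderson, age 60, salary $59000
  Bob Anderson, age 46, salary $58000

Highest salary: Rosa Davis ($142000)

Rosa Davis


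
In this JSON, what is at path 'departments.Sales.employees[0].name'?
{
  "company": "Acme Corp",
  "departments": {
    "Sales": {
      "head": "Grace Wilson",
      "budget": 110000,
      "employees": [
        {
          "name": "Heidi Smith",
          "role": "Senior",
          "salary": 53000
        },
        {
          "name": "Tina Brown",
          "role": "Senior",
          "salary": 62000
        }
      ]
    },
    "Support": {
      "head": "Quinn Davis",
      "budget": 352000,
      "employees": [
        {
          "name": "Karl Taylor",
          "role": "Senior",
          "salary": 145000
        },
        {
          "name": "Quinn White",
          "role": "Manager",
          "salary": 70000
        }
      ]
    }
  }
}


Path: departments.Sales.employees[0].name

Navigate:
  -> departments
  -> Sales
  -> employees[0].name = 'Heidi Smith'

Heidi Smith


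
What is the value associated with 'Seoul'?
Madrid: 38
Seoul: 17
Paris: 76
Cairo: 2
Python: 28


Looking up key 'Seoul'
Value: 17

17


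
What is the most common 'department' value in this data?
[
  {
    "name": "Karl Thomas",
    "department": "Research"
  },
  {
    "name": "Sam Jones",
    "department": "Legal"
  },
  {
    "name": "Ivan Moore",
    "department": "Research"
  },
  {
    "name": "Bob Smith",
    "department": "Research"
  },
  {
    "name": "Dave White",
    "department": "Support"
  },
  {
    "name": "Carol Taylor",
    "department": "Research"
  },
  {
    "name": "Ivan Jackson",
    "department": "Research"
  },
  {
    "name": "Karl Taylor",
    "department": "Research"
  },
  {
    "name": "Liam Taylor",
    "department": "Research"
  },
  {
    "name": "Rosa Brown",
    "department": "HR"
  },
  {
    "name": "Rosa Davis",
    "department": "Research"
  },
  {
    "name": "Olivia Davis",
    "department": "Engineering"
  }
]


Counting 'department' values across 12 records:

  Research: 8 ########
  Legal: 1 #
  Support: 1 #
  HR: 1 #
  Engineering: 1 #

Most common: Research (8 times)

Research (8 times)


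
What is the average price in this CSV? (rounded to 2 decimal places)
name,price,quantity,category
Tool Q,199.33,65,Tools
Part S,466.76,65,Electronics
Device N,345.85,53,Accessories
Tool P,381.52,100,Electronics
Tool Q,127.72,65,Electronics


Computing average price:
Values: [199.33, 466.76, 345.85, 381.52, 127.72]
Sum = 1521.18
Count = 5
Average = 1521.18/5 = 304.236 exactly -> 304.24 (rounded half-up to 2 decimal places)

304.24


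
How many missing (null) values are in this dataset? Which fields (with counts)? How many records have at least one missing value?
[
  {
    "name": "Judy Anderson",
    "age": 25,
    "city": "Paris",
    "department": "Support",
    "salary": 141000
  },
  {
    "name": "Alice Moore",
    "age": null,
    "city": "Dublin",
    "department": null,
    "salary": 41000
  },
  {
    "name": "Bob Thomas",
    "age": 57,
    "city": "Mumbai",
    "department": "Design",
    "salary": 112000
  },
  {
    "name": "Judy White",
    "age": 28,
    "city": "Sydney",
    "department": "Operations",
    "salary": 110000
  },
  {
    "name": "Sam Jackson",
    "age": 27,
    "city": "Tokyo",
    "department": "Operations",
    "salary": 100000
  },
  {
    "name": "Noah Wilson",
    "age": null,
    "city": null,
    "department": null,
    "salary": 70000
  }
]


Checking for missing (null) values in 6 records:

  Judy Anderson: complete
  Alice Moore: age, department
  Bob Thomas: complete
  Judy White: complete
  Sam Jackson: complete
  Noah Wilson: age, city, department

Per field:
  name: 0 missing
  age: 2 missing
  city: 1 missing
  department: 2 missing
  salary: 0 missing

Total missing values: 5
Records with any missing: 2

5 missing values (age: 2, city: 1, department: 2); 2 incomplete records


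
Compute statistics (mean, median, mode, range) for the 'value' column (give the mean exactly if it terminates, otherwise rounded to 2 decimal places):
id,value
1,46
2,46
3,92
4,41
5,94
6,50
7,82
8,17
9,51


Data: [46, 46, 92, 41, 94, 50, 82, 17, 51]
Count: 9
Sum: 519
Mean: 519/9 ≈ 57.67 (rounded to 2 decimal places)
Sorted: [17, 41, 46, 46, 50, 51, 82, 92, 94]
Median: 50.0
Mode: 46 (2 times)
Range: 94 - 17 = 77
Min: 17, Max: 94

mean≈57.67, median=50.0, mode=46, range=77


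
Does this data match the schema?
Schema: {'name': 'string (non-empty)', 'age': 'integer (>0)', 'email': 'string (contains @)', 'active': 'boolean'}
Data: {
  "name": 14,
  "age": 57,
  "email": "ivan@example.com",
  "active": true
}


Validating each field against schema:
  name: FAIL (14 is not a string)
  age: OK (positive integer)
  email: OK (string with @)
  active: OK (boolean)

Result: INVALID (1 error: name)

INVALID (1 error: name)


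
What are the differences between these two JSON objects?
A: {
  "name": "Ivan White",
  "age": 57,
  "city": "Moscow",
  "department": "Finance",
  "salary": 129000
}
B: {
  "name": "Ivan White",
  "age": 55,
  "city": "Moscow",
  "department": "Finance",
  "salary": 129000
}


Comparing each field (in key order):
  name: same
  age: DIFFERENT
  city: same
  department: same
  salary: same
Differences:
  age: 57 -> 55

1 field(s) changed

1 change: age


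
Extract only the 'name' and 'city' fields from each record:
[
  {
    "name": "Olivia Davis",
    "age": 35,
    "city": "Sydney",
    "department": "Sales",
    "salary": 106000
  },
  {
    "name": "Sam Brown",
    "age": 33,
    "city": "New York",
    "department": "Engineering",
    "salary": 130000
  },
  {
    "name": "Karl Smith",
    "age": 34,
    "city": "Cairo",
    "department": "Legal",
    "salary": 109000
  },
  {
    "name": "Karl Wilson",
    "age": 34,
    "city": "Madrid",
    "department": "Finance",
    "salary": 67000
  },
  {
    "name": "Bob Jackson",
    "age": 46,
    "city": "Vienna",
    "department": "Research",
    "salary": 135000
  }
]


Original: 5 records with fields: name, age, city, department, salary
Keep: ['name', 'city']
Drop: ['age', 'department', 'salary']
Result: 5 records, 2 fields each

[
  {
    "name": "Olivia Davis",
    "city": "Sydney"
  },
  {
    "name": "Sam Brown",
    "city": "New York"
  },
  {
    "name": "Karl Smith",
    "city": "Cairo"
  },
  {
    "name": "Karl Wilson",
    "city": "Madrid"
  },
  {
    "name": "Bob Jackson",
    "city": "Vienna"
  }
]


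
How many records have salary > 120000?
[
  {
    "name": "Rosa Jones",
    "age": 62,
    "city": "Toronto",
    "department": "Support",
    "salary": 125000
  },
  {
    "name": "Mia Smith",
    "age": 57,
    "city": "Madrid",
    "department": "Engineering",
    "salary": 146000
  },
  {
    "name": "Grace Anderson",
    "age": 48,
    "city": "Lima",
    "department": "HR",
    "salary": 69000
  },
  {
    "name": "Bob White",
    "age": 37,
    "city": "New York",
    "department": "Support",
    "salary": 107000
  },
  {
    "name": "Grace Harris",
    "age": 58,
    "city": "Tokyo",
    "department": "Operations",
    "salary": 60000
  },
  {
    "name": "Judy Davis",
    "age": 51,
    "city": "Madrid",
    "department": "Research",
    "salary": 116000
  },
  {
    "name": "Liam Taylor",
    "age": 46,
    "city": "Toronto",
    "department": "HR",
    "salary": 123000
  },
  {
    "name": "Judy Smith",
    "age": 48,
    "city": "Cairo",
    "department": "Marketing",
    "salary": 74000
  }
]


Data: 8 records
Condition: salary > 120000

Checking each record:
  Rosa Jones: 125000 MATCH
  Mia Smith: 146000 MATCH
  Grace Anderson: 69000
  Bob White: 107000
  Grace Harris: 60000
  Judy Davis: 116000
  Liam Taylor: 123000 MATCH
  Judy Smith: 74000

Count: 3

3


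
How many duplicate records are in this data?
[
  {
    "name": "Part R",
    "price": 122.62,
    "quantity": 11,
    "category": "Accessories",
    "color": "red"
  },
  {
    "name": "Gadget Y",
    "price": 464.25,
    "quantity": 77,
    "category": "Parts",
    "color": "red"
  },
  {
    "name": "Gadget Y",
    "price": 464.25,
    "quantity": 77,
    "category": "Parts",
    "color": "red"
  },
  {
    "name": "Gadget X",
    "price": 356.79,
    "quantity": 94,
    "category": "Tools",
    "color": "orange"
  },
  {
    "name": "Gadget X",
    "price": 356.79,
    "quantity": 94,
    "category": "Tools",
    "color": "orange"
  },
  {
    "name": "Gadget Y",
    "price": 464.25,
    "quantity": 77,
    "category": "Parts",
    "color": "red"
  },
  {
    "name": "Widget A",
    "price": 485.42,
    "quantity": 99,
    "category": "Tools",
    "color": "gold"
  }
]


Checking 7 records for duplicates:

  Row 1: Part R ($122.62, qty 11)
  Row 2: Gadget Y ($464.25, qty 77)
  Row 3: Gadget Y ($464.25, qty 77) <-- DUPLICATE
  Row 4: Gadget X ($356.79, qty 94)
  Row 5: Gadget X ($356.79, qty 94) <-- DUPLICATE
  Row 6: Gadget Y ($464.25, qty 77) <-- DUPLICATE
  Row 7: Widget A ($485.42, qty 99)

Duplicates found: 3
Unique records: 4

3 duplicates, 4 unique


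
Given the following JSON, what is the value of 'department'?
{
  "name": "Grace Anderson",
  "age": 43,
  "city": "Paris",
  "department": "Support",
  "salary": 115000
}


Looking up field 'department'
Value: Support

Support


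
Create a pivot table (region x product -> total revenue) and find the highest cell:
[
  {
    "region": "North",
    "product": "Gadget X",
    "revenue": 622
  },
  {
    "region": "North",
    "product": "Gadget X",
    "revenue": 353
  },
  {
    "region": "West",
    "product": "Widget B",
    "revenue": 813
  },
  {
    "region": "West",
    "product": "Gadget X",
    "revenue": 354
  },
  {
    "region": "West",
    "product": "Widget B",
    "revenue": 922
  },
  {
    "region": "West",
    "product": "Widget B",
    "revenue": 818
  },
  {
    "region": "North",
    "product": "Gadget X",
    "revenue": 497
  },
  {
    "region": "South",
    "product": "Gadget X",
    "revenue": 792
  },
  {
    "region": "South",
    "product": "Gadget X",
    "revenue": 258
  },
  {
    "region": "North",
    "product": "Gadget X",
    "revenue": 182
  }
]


Pivot: region (rows) x product (columns) -> total revenue

     Gadget X      Widget B    
North         1654             0  
South         1050             0  
West           354          2553  

Highest: West / Widget B = $2553

West / Widget B = $2553


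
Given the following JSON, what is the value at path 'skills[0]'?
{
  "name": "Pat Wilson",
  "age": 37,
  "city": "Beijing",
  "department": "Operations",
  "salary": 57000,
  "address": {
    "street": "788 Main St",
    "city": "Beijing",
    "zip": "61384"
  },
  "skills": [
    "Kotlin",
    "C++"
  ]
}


Query: skills[0]
Path: skills -> first element
Value: Kotlin

Kotlin


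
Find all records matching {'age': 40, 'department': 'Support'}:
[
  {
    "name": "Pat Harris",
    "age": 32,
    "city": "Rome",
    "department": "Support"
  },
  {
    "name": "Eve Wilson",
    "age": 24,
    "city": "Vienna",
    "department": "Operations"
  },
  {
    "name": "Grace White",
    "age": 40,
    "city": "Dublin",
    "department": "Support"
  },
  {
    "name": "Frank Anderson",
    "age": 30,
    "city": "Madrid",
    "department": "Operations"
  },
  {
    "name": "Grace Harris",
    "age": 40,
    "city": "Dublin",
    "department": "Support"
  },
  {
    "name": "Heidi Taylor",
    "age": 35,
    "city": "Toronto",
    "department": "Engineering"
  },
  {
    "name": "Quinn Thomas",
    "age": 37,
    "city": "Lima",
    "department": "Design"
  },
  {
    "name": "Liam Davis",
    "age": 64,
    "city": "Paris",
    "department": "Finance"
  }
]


Search criteria: {'age': 40, 'department': 'Support'}

Checking 8 records:
  Pat Harris: {age: 32, department: Support}
  Eve Wilson: {age: 24, department: Operations}
  Grace White: {age: 40, department: Support} <-- MATCH
  Frank Anderson: {age: 30, department: Operations}
  Grace Harris: {age: 40, department: Support} <-- MATCH
  Heidi Taylor: {age: 35, department: Engineering}
  Quinn Thomas: {age: 37, department: Design}
  Liam Davis: {age: 64, department: Finance}

Matches: ["Grace White", "Grace Harris"]

["Grace White", "Grace Harris"]


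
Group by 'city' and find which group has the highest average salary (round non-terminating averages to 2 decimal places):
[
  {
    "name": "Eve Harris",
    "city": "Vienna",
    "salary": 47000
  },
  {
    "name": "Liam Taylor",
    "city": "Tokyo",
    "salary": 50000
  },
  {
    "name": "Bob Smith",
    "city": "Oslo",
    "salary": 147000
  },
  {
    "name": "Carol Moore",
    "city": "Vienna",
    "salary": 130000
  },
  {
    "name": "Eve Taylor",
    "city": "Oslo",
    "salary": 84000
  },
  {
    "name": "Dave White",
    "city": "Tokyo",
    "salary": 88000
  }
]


Group by: city

Groups:
  Oslo: 2 people, avg salary = 231000/2 = $115500
  Tokyo: 2 people, avg salary = 138000/2 = $69000
  Vienna: 2 people, avg salary = 177000/2 = $88500

Highest average salary: Oslo ($115500)

Oslo ($115500)


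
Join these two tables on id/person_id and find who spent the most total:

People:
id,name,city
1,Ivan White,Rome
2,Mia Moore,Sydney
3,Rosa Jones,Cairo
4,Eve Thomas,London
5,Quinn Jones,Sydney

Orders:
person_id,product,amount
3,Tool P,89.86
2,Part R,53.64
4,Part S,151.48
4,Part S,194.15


Join on: people.id = orders.person_id

Joined rows:
  Rosa Jones (Cairo) bought Tool P for $89.86
  Mia Moore (Sydney) bought Part R for $53.64
  Eve Thomas (London) bought Part S for $151.48
  Eve Thomas (London) bought Part S for $194.15

Total per person:
  Eve Thomas: $345.63
  Rosa Jones: $89.86
  Mia Moore: $53.64

Top spender: Eve Thomas ($345.63)

Eve Thomas ($345.63)


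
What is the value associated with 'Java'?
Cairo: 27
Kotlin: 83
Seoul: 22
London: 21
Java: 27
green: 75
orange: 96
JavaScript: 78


Looking up key 'Java'
Value: 27

27


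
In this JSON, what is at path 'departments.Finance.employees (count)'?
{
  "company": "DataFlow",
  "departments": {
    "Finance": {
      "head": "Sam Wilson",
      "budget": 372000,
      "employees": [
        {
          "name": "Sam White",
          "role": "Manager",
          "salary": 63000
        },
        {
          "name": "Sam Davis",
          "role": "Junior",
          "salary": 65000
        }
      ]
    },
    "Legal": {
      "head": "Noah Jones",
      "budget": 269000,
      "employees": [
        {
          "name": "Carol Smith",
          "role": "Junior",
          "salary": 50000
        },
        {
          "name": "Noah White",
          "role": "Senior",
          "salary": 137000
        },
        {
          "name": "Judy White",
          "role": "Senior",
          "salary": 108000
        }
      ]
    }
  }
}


Path: departments.Finance.employees (count)

Navigate:
  -> departments
  -> Finance
  -> employees (array, length 2)

2


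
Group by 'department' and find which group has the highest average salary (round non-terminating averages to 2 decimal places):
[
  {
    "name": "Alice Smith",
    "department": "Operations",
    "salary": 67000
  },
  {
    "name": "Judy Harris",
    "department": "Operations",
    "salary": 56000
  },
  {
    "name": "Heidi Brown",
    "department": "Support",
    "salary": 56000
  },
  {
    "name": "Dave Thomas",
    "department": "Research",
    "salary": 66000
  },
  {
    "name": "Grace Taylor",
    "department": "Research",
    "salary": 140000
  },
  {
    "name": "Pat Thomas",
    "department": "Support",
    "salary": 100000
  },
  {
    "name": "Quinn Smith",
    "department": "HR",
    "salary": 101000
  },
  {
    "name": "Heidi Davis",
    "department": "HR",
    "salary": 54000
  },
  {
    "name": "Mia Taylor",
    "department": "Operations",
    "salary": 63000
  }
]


Group by: department

Groups:
  HR: 2 people, avg salary = 155000/2 = $77500
  Operations: 3 people, avg salary = 186000/3 = $62000
  Research: 2 people, avg salary = 206000/2 = $103000
  Support: 2 people, avg salary = 156000/2 = $78000

Highest average salary: Research ($103000)

Research ($103000)


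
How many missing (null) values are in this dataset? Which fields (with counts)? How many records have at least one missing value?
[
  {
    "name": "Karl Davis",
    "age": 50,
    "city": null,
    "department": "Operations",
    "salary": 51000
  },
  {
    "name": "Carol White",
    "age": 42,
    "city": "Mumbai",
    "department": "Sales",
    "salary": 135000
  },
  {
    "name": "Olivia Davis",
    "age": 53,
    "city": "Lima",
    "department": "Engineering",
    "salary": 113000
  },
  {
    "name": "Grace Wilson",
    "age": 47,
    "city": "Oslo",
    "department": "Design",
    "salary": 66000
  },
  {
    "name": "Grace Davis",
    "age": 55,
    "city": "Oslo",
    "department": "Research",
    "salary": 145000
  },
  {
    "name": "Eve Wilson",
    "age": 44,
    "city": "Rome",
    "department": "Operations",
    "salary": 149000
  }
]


Checking for missing (null) values in 6 records:

  Karl Davis: city
  Carol White: complete
  Olivia Davis: complete
  Grace Wilson: complete
  Grace Davis: complete
  Eve Wilson: complete

Per field:
  name: 0 missing
  age: 0 missing
  city: 1 missing
  department: 0 missing
  salary: 0 missing

Total missing values: 1
Records with any missing: 1

1 missing values (city: 1); 1 incomplete records


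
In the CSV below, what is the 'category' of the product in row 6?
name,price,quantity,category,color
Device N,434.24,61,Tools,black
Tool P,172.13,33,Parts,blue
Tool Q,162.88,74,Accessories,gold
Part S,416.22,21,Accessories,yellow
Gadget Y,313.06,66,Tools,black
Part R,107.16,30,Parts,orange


Query: Row 6 ('Part R'), column 'category'
Value: Parts

Parts


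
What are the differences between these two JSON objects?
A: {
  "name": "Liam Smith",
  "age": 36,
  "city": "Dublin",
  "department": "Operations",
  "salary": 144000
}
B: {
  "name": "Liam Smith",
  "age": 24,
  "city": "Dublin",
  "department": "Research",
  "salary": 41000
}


Comparing each field (in key order):
  name: same
  age: DIFFERENT
  city: same
  department: DIFFERENT
  salary: DIFFERENT
Differences:
  age: 36 -> 24
  department: Operations -> Research
  salary: 144000 -> 41000

3 field(s) changed

3 changes: age, department, salary


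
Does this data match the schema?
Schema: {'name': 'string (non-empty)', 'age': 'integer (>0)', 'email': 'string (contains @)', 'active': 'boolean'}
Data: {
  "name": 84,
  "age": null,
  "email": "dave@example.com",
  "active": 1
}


Validating each field against schema:
  name: FAIL (84 is not a string)
  age: FAIL (null is not an integer)
  email: OK (string with @)
  active: FAIL (1 is not a boolean)

Result: INVALID (3 errors: name, age, active)

INVALID (3 errors: name, age, active)


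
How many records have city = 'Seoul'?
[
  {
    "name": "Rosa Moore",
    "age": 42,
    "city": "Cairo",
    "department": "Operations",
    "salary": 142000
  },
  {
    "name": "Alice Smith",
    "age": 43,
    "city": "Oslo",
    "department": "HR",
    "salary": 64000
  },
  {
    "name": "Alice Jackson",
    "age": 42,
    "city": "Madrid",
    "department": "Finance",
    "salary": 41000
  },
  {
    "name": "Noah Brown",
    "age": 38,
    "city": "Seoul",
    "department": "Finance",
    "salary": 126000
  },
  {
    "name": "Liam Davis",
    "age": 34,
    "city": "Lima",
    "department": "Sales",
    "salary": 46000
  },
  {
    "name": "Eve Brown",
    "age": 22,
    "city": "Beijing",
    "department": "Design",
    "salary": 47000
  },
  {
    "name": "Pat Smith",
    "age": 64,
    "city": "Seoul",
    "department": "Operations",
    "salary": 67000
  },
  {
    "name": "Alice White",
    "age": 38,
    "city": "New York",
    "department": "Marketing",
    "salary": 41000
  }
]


Data: 8 records
Condition: city = 'Seoul'

Checking each record:
  Rosa Moore: Cairo
  Alice Smith: Oslo
  Alice Jackson: Madrid
  Noah Brown: Seoul MATCH
  Liam Davis: Lima
  Eve Brown: Beijing
  Pat Smith: Seoul MATCH
  Alice White: New York

Count: 2

2


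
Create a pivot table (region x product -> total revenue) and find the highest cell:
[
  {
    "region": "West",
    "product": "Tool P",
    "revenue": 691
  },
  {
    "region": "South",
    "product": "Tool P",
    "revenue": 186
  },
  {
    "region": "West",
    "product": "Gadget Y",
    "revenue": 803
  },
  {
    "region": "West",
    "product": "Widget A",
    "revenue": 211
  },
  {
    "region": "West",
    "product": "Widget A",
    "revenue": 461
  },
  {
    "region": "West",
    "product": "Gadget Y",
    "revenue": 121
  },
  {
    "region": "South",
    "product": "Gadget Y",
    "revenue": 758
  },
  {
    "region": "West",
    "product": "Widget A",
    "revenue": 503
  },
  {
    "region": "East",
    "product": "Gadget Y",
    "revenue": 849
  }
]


Pivot: region (rows) x product (columns) -> total revenue

     Gadget Y      Tool P        Widget A    
East           849             0             0  
South          758           186             0  
West           924           691          1175  

Highest: West / Widget A = $1175

West / Widget A = $1175


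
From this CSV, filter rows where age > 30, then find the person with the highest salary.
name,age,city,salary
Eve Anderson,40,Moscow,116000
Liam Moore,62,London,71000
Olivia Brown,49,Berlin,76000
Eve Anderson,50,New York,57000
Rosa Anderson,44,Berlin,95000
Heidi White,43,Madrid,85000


Filter: age > 30
Sort by: salary (descending)

Filtered records (6):
  Eve Anderson, age 40, salary $116000
  Rosa Anderson, age 44, salary $95000
  Heidi White, age 43, salary $85000
  Olivia Brown, age 49, salary $76000
  Liam Moore, age 62, salary $71000
  Eve Anderson, age 50, salary $57000

Highest salary: Eve Anderson ($116000)

Eve Anderson
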